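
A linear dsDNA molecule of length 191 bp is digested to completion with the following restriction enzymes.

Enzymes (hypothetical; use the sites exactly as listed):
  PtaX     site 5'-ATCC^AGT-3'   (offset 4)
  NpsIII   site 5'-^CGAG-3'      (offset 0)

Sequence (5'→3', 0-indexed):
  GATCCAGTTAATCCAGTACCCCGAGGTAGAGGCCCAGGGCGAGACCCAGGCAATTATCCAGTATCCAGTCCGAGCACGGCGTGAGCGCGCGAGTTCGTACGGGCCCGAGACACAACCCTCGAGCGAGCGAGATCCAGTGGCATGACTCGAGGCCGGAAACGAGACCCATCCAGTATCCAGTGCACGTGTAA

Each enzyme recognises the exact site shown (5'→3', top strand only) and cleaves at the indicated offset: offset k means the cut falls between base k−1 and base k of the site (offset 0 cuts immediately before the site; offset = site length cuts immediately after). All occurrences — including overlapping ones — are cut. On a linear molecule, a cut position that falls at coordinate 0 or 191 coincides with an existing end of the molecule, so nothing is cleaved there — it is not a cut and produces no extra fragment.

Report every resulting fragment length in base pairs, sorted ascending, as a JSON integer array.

[4,4,4,5,7,7,7,8,9,12,12,12,13,14,16,18,19,20]

Scan for sites:
  PtaX (ATCCAGT, off=4): starts [1, 10, 55, 62, 131, 167, 174] → cuts [5, 14, 59, 66, 135, 171, 178]
  NpsIII (CGAG, off=0): starts [21, 39, 70, 89, 105, 119, 123, 127, 147, 159] → cuts [21, 39, 70, 89, 105, 119, 123, 127, 147, 159]

Pooled cuts: [5, 14, 21, 39, 59, 66, 70, 89, 105, 119, 123, 127, 135, 147, 159, 171, 178]

Fragment lengths:
  [0,5): 5 bp
  [5,14): 9 bp
  [14,21): 7 bp
  [21,39): 18 bp
  [39,59): 20 bp
  [59,66): 7 bp
  [66,70): 4 bp
  [70,89): 19 bp
  [89,105): 16 bp
  [105,119): 14 bp
  [119,123): 4 bp
  [123,127): 4 bp
  [127,135): 8 bp
  [135,147): 12 bp
  [147,159): 12 bp
  [159,171): 12 bp
  [171,178): 7 bp
  [178,191): 13 bp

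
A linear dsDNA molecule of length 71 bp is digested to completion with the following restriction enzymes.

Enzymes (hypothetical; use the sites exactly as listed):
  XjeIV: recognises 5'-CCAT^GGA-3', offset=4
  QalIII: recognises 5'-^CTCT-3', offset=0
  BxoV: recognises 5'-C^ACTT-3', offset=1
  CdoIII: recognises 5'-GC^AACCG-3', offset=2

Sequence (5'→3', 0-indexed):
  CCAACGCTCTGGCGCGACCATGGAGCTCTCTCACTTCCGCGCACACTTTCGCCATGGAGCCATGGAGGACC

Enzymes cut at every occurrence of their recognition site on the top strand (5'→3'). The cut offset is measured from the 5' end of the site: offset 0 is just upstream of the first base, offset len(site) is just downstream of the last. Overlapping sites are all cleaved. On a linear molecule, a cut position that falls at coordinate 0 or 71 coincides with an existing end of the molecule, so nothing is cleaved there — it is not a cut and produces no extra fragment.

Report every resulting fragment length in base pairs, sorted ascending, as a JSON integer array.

Site scan:
  XjeIV CCATGGA/4: at [17, 51, 59] ⇒ [21, 55, 63]
  QalIII CTCT/0: at [6, 25, 27] ⇒ [6, 25, 27]
  BxoV CACTT/1: at [31, 43] ⇒ [32, 44]
  CdoIII (GCAACCG, off=2): no sites

Pooled cuts: [6, 21, 25, 27, 32, 44, 55, 63]

Fragment lengths:
  [0,6): 6 bp
  [6,21): 15 bp
  [21,25): 4 bp
  [25,27): 2 bp
  [27,32): 5 bp
  [32,44): 12 bp
  [44,55): 11 bp
  [55,63): 8 bp
  [63,71): 8 bp

[2,4,5,6,8,8,11,12,15]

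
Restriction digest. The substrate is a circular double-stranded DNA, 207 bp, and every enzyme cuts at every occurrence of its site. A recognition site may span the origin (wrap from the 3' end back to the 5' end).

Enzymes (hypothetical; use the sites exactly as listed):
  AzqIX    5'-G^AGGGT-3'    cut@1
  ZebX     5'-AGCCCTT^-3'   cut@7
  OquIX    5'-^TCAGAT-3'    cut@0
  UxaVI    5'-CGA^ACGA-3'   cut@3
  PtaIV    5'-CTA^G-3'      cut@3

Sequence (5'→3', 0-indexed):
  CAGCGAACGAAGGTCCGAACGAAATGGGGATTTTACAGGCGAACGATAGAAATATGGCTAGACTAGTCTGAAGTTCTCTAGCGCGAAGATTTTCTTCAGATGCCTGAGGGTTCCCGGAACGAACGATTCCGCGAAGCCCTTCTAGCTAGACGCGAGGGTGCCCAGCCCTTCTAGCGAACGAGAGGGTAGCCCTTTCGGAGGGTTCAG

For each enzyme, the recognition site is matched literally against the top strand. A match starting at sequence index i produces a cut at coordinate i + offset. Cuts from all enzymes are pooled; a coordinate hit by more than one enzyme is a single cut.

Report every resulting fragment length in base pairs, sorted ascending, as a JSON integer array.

[3,3,4,4,4,5,5,6,11,12,12,15,15,15,16,16,18,19,24]

Site scan:
  AzqIX GAGGGT/1: at [105, 153, 181, 197] ⇒ [106, 154, 182, 198]
  ZebX AGCCCTT/7: at [134, 163, 187] ⇒ [141, 170, 194]
  OquIX TCAGAT/0: at [95] ⇒ [95]
  UxaVI CGAACGA/3: at [3, 15, 39, 119, 174] ⇒ [6, 18, 42, 122, 177]
  PtaIV CTAG/3: at [57, 62, 77, 141, 145, 170] ⇒ [60, 65, 80, 144, 148, 173]

All cut coordinates (distinct, sorted): [6, 18, 42, 60, 65, 80, 95, 106, 122, 141, 144, 148, 154, 170, 173, 177, 182, 194, 198]

Fragment lengths:
  6→18: 12 bp
  18→42: 24 bp
  42→60: 18 bp
  60→65: 5 bp
  65→80: 15 bp
  80→95: 15 bp
  95→106: 11 bp
  106→122: 16 bp
  122→141: 19 bp
  141→144: 3 bp
  144→148: 4 bp
  148→154: 6 bp
  154→170: 16 bp
  170→173: 3 bp
  173→177: 4 bp
  177→182: 5 bp
  182→194: 12 bp
  194→198: 4 bp
  198→6 (wrap): 207-198+6 = 15 bp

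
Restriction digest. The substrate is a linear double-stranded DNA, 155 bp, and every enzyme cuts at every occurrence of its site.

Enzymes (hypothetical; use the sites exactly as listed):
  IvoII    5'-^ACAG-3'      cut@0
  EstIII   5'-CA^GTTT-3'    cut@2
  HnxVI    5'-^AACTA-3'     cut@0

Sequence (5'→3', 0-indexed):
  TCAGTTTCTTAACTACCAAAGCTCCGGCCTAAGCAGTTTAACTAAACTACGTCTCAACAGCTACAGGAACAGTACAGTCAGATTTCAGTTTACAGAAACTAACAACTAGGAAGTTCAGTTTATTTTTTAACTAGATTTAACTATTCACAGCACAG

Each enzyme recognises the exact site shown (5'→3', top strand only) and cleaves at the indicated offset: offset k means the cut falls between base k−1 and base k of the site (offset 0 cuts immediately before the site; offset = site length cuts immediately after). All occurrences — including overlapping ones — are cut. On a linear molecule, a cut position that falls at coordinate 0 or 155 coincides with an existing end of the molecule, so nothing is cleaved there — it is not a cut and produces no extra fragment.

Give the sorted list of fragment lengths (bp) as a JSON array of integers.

[3,4,4,4,5,5,5,5,6,6,7,7,8,10,11,12,14,14,25]

Site scan:
  IvoII ACAG/0: at [56, 62, 68, 73, 91, 146, 151] ⇒ [56, 62, 68, 73, 91, 146, 151]
  EstIII CAGTTT/2: at [1, 33, 85, 115] ⇒ [3, 35, 87, 117]
  HnxVI AACTA/0: at [10, 39, 44, 96, 103, 128, 138] ⇒ [10, 39, 44, 96, 103, 128, 138]

All cut coordinates (distinct, sorted): [3, 10, 35, 39, 44, 56, 62, 68, 73, 87, 91, 96, 103, 117, 128, 138, 146, 151]

Fragment lengths:
  [0,3): 3 bp
  [3,10): 7 bp
  [10,35): 25 bp
  [35,39): 4 bp
  [39,44): 5 bp
  [44,56): 12 bp
  [56,62): 6 bp
  [62,68): 6 bp
  [68,73): 5 bp
  [73,87): 14 bp
  [87,91): 4 bp
  [91,96): 5 bp
  [96,103): 7 bp
  [103,117): 14 bp
  [117,128): 11 bp
  [128,138): 10 bp
  [138,146): 8 bp
  [146,151): 5 bp
  [151,155): 4 bp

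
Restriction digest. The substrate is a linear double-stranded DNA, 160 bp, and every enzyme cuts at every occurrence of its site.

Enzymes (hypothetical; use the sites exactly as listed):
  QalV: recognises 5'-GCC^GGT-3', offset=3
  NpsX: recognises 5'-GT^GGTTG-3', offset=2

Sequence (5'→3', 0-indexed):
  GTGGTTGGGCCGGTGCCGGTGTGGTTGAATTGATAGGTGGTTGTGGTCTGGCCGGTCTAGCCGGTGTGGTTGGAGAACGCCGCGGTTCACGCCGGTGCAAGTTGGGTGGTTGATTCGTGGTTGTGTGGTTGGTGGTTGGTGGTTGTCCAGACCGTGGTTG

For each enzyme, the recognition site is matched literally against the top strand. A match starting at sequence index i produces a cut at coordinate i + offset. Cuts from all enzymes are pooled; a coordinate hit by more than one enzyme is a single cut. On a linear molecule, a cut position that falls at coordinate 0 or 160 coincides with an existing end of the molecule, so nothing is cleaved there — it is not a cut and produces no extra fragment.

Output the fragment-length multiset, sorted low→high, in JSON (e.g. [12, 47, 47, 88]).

Per-enzyme occurrences:
  QalV GCCGGT/3: at [8, 14, 50, 59, 90] ⇒ [11, 17, 53, 62, 93]
  NpsX GTGGTTG/2: at [0, 20, 36, 65, 105, 116, 124, 131, 138, 153] ⇒ [2, 22, 38, 67, 107, 118, 126, 133, 140, 155]

Pooled cuts: [2, 11, 17, 22, 38, 53, 62, 67, 93, 107, 118, 126, 133, 140, 155]

Fragment lengths:
  [0,2): 2 bp
  [2,11): 9 bp
  [11,17): 6 bp
  [17,22): 5 bp
  [22,38): 16 bp
  [38,53): 15 bp
  [53,62): 9 bp
  [62,67): 5 bp
  [67,93): 26 bp
  [93,107): 14 bp
  [107,118): 11 bp
  [118,126): 8 bp
  [126,133): 7 bp
  [133,140): 7 bp
  [140,155): 15 bp
  [155,160): 5 bp

[2,5,5,5,6,7,7,8,9,9,11,14,15,15,16,26]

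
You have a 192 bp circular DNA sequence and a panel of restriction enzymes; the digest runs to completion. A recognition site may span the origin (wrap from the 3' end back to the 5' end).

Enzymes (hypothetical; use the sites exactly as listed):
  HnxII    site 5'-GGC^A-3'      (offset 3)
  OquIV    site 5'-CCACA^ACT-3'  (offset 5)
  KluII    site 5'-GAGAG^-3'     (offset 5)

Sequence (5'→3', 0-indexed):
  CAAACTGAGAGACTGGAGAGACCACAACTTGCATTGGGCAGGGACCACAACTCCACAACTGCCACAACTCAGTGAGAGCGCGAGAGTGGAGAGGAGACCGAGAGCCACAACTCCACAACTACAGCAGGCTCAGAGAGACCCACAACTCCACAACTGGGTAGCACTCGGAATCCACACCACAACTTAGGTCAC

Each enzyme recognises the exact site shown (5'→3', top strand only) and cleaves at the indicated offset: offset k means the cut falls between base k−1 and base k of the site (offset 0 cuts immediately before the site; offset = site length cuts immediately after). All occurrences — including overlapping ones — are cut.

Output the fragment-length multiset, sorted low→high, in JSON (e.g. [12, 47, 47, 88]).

Per-enzyme occurrences:
  HnxII (GGCA, off=3): starts [36] → cuts [39]
  OquIV (CCACAACT, off=5): starts [21, 44, 52, 61, 104, 112, 139, 147, 176] → cuts [26, 49, 57, 66, 109, 117, 144, 152, 181]
  KluII (GAGAG, off=5): starts [6, 15, 73, 81, 88, 99, 132] → cuts [11, 20, 78, 86, 93, 104, 137]

Pooled cuts: [11, 20, 26, 39, 49, 57, 66, 78, 86, 93, 104, 109, 117, 137, 144, 152, 181]

Fragments:
  11→20: 9 bp
  20→26: 6 bp
  26→39: 13 bp
  39→49: 10 bp
  49→57: 8 bp
  57→66: 9 bp
  66→78: 12 bp
  78→86: 8 bp
  86→93: 7 bp
  93→104: 11 bp
  104→109: 5 bp
  109→117: 8 bp
  117→137: 20 bp
  137→144: 7 bp
  144→152: 8 bp
  152→181: 29 bp
  181→11 (wrap): 192-181+11 = 22 bp

[5,6,7,7,8,8,8,8,9,9,10,11,12,13,20,22,29]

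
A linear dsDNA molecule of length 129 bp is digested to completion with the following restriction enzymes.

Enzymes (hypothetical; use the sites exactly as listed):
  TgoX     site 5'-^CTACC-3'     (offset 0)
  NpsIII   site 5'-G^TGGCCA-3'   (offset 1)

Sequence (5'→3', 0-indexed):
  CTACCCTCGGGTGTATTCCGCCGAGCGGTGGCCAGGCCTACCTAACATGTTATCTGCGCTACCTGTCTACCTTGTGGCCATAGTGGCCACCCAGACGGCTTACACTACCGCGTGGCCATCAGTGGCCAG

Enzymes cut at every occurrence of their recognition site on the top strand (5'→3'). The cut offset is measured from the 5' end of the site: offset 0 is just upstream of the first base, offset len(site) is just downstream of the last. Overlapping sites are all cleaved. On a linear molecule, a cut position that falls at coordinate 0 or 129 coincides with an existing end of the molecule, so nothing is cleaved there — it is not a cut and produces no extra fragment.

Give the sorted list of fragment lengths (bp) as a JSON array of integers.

[7,8,8,8,9,9,10,21,21,28]

Per-enzyme occurrences:
  TgoX (CTACC, off=0): starts [0, 37, 58, 66, 104] → cuts [37, 58, 66, 104] (position 0 is a terminus of the linear molecule — no cut)
  NpsIII (GTGGCCA, off=1): starts [27, 73, 82, 111, 121] → cuts [28, 74, 83, 112, 122]

Pooled cuts: [28, 37, 58, 66, 74, 83, 104, 112, 122]

Fragments:
  [0,28): 28 bp
  [28,37): 9 bp
  [37,58): 21 bp
  [58,66): 8 bp
  [66,74): 8 bp
  [74,83): 9 bp
  [83,104): 21 bp
  [104,112): 8 bp
  [112,122): 10 bp
  [122,129): 7 bp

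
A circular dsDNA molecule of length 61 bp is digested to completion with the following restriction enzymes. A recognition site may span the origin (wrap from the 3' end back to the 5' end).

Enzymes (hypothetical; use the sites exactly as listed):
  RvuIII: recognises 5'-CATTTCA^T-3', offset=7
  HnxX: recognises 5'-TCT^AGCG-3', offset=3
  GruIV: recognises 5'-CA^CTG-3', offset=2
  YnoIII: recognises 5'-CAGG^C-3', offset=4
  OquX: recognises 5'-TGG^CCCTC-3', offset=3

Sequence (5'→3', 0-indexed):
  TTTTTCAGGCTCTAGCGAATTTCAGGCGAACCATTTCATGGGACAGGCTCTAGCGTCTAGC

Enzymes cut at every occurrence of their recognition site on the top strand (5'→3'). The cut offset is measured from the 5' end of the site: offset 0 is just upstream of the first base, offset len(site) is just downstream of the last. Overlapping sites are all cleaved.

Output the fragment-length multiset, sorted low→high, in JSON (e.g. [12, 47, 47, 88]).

Per-enzyme occurrences:
  RvuIII (CATTTCAT, off=7): starts [31] → cuts [38]
  HnxX (TCTAGCG, off=3): starts [10, 48] → cuts [13, 51]
  GruIV (CACTG, off=2): no sites
  YnoIII (CAGGC, off=4): starts [5, 22, 43] → cuts [9, 26, 47]
  OquX (TGGCCCTC, off=3): no sites

All cut coordinates (distinct, sorted): [9, 13, 26, 38, 47, 51]

Fragment lengths:
  9→13: 4 bp
  13→26: 13 bp
  26→38: 12 bp
  38→47: 9 bp
  47→51: 4 bp
  51→9 (wrap): 61-51+9 = 19 bp

[4,4,9,12,13,19]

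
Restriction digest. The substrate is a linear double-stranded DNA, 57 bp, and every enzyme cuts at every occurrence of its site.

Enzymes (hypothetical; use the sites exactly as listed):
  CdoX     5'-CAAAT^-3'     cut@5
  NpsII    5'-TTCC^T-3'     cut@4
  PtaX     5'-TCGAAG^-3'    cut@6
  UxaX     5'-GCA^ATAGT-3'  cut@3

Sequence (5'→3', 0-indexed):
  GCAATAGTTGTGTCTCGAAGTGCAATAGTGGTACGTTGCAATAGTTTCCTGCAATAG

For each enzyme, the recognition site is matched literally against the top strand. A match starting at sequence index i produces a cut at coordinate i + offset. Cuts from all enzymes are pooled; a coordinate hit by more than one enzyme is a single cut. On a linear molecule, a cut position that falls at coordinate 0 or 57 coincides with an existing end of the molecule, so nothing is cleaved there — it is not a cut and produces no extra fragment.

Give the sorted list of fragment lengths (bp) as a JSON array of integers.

Scan for sites:
  CdoX (CAAAT, off=5): no sites
  NpsII TTCCT/4: at [45] ⇒ [49]
  PtaX TCGAAG/6: at [14] ⇒ [20]
  UxaX GCAATAGT/3: at [0, 21, 37] ⇒ [3, 24, 40]

Pooled cuts: [3, 20, 24, 40, 49]

Fragments:
  [0,3): 3 bp
  [3,20): 17 bp
  [20,24): 4 bp
  [24,40): 16 bp
  [40,49): 9 bp
  [49,57): 8 bp

[3,4,8,9,16,17]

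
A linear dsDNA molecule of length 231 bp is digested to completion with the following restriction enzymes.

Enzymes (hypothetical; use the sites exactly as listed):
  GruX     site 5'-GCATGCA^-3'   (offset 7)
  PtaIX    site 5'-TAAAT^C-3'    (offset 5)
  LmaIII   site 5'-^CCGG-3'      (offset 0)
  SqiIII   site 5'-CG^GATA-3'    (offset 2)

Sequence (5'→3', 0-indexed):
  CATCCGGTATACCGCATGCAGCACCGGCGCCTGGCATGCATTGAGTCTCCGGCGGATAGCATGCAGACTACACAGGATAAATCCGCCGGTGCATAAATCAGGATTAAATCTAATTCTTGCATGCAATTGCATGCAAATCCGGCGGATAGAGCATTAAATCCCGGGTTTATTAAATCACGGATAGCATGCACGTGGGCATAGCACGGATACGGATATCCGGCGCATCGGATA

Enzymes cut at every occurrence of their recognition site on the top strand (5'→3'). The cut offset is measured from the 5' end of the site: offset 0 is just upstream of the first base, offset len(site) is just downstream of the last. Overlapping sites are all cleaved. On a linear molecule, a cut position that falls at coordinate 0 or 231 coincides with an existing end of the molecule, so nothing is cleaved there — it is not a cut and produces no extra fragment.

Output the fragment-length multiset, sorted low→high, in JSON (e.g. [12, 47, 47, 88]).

[1,3,3,3,3,4,4,5,6,6,6,8,10,11,11,11,11,13,15,15,15,16,17,17,17]

Per-enzyme occurrences:
  GruX GCATGCA/7: at [13, 33, 58, 118, 128, 183] ⇒ [20, 40, 65, 125, 135, 190]
  PtaIX TAAATC/5: at [77, 93, 104, 154, 170] ⇒ [82, 98, 109, 159, 175]
  LmaIII CCGG/0: at [3, 23, 48, 85, 138, 160, 216] ⇒ [3, 23, 48, 85, 138, 160, 216]
  SqiIII CGGATA/2: at [52, 142, 177, 203, 209, 225] ⇒ [54, 144, 179, 205, 211, 227]

Pooled cuts: [3, 20, 23, 40, 48, 54, 65, 82, 85, 98, 109, 125, 135, 138, 144, 159, 160, 175, 179, 190, 205, 211, 216, 227]

Fragment lengths:
  [0,3): 3 bp
  [3,20): 17 bp
  [20,23): 3 bp
  [23,40): 17 bp
  [40,48): 8 bp
  [48,54): 6 bp
  [54,65): 11 bp
  [65,82): 17 bp
  [82,85): 3 bp
  [85,98): 13 bp
  [98,109): 11 bp
  [109,125): 16 bp
  [125,135): 10 bp
  [135,138): 3 bp
  [138,144): 6 bp
  [144,159): 15 bp
  [159,160): 1 bp
  [160,175): 15 bp
  [175,179): 4 bp
  [179,190): 11 bp
  [190,205): 15 bp
  [205,211): 6 bp
  [211,216): 5 bp
  [216,227): 11 bp
  [227,231): 4 bp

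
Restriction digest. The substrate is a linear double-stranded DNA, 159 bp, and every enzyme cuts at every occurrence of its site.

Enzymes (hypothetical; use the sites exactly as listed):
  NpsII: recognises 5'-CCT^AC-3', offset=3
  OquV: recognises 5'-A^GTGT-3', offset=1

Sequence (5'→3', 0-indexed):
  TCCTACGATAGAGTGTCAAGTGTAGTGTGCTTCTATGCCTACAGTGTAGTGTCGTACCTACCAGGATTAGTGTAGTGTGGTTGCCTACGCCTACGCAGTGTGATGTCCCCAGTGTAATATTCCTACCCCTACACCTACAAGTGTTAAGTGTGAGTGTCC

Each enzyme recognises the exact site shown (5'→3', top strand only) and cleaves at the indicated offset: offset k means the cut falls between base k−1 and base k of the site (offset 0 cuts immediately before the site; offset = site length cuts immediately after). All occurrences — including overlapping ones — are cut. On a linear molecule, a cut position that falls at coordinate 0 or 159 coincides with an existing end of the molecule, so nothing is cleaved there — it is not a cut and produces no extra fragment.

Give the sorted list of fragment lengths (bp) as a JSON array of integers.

Site scan:
  NpsII (CCTAC, off=3): starts [1, 37, 56, 83, 89, 121, 127, 133] → cuts [4, 40, 59, 86, 92, 124, 130, 136]
  OquV (AGTGT, off=1): starts [11, 18, 23, 42, 47, 68, 73, 96, 110, 139, 146, 152] → cuts [12, 19, 24, 43, 48, 69, 74, 97, 111, 140, 147, 153]

Pooled cuts: [4, 12, 19, 24, 40, 43, 48, 59, 69, 74, 86, 92, 97, 111, 124, 130, 136, 140, 147, 153]

Fragments:
  [0,4): 4 bp
  [4,12): 8 bp
  [12,19): 7 bp
  [19,24): 5 bp
  [24,40): 16 bp
  [40,43): 3 bp
  [43,48): 5 bp
  [48,59): 11 bp
  [59,69): 10 bp
  [69,74): 5 bp
  [74,86): 12 bp
  [86,92): 6 bp
  [92,97): 5 bp
  [97,111): 14 bp
  [111,124): 13 bp
  [124,130): 6 bp
  [130,136): 6 bp
  [136,140): 4 bp
  [140,147): 7 bp
  [147,153): 6 bp
  [153,159): 6 bp

[3,4,4,5,5,5,5,6,6,6,6,6,7,7,8,10,11,12,13,14,16]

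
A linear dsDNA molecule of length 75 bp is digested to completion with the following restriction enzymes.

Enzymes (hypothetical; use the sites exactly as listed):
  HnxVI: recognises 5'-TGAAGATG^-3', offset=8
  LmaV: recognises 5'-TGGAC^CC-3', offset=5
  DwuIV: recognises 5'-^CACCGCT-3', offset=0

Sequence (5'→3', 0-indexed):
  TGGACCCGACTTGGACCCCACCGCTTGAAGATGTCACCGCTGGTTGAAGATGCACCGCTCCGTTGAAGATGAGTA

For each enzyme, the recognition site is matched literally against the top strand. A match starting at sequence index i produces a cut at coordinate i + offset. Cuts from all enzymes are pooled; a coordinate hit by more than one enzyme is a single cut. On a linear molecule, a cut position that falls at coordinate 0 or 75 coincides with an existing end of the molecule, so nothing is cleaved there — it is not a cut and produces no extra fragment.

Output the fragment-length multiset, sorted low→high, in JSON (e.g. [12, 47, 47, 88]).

[1,2,4,5,11,15,18,19]

Scan for sites:
  HnxVI TGAAGATG/8: at [25, 44, 63] ⇒ [33, 52, 71]
  LmaV TGGACCC/5: at [0, 11] ⇒ [5, 16]
  DwuIV CACCGCT/0: at [18, 34, 52] ⇒ [18, 34, 52]

All cut coordinates (distinct, sorted): [5, 16, 18, 33, 34, 52, 71]

Fragments:
  [0,5): 5 bp
  [5,16): 11 bp
  [16,18): 2 bp
  [18,33): 15 bp
  [33,34): 1 bp
  [34,52): 18 bp
  [52,71): 19 bp
  [71,75): 4 bp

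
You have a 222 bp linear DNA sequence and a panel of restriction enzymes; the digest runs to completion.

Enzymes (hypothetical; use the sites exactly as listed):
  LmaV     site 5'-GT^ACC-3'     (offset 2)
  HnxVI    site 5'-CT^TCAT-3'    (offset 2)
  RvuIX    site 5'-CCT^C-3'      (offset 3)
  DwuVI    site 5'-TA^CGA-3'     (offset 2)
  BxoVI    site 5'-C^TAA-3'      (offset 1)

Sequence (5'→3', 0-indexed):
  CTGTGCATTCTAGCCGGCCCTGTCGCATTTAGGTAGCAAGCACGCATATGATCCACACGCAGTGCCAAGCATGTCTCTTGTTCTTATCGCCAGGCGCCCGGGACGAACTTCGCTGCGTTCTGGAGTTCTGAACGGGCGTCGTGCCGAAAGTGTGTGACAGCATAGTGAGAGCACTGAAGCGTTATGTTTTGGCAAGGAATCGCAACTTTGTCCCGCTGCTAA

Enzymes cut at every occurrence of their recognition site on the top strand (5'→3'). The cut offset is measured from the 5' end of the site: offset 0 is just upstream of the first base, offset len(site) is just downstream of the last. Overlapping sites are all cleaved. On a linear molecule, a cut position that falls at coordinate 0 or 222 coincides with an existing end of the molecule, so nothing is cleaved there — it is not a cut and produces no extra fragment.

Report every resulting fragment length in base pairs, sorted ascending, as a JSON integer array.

Site scan:
  LmaV (GTACC, off=2): no sites
  HnxVI (CTTCAT, off=2): no sites
  RvuIX (CCTC, off=3): no sites
  DwuVI (TACGA, off=2): no sites
  BxoVI (CTAA, off=1): starts [218] → cuts [219]

All cut coordinates (distinct, sorted): [219]

Fragments:
  [0,219): 219 bp
  [219,222): 3 bp

[3,219]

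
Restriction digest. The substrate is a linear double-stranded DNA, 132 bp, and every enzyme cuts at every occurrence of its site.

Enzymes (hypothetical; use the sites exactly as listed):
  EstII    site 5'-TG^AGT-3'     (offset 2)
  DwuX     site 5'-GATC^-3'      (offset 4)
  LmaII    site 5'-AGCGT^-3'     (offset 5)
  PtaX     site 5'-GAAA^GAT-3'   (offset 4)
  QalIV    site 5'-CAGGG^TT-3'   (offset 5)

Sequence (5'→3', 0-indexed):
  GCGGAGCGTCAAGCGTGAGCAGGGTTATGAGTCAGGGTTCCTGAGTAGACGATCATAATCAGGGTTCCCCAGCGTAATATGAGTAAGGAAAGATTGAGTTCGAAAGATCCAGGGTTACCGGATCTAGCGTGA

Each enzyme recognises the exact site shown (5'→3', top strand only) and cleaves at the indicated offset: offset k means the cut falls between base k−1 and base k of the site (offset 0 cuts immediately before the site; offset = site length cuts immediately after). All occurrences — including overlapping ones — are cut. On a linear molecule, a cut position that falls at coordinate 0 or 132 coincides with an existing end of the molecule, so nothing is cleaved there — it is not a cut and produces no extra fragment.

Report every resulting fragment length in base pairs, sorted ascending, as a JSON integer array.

Scan for sites:
  EstII (TGAGT, off=2): starts [27, 41, 79, 94] → cuts [29, 43, 81, 96]
  DwuX (GATC, off=4): starts [50, 105, 120] → cuts [54, 109, 124]
  LmaII (AGCGT, off=5): starts [4, 11, 70, 125] → cuts [9, 16, 75, 130]
  PtaX (GAAAGAT, off=4): starts [87, 101] → cuts [91, 105]
  QalIV (CAGGGTT, off=5): starts [19, 32, 59, 109] → cuts [24, 37, 64, 114]

Pooled cuts: [9, 16, 24, 29, 37, 43, 54, 64, 75, 81, 91, 96, 105, 109, 114, 124, 130]

Fragments:
  [0,9): 9 bp
  [9,16): 7 bp
  [16,24): 8 bp
  [24,29): 5 bp
  [29,37): 8 bp
  [37,43): 6 bp
  [43,54): 11 bp
  [54,64): 10 bp
  [64,75): 11 bp
  [75,81): 6 bp
  [81,91): 10 bp
  [91,96): 5 bp
  [96,105): 9 bp
  [105,109): 4 bp
  [109,114): 5 bp
  [114,124): 10 bp
  [124,130): 6 bp
  [130,132): 2 bp

[2,4,5,5,5,6,6,6,7,8,8,9,9,10,10,10,11,11]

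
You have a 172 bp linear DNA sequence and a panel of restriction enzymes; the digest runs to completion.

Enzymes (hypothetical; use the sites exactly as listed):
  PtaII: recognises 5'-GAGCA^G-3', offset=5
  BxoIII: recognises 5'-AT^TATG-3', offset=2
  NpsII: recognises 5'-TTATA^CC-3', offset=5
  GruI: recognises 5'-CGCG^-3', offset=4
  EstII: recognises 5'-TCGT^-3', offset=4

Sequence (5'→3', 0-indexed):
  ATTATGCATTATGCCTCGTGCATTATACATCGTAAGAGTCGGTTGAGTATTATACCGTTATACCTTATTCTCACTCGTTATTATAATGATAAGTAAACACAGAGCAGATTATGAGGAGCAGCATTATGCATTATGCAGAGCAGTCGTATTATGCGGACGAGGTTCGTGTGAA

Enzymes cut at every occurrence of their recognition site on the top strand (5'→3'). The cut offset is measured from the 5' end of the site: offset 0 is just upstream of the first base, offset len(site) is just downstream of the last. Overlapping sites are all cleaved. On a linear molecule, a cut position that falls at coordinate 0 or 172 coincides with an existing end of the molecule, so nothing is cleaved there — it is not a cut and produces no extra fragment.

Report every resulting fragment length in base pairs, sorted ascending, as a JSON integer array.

[2,2,3,4,5,5,7,7,8,10,11,11,14,16,18,21,28]

Scan for sites:
  PtaII (GAGCAG, off=5): starts [101, 115, 137] → cuts [106, 120, 142]
  BxoIII (ATTATG, off=2): starts [0, 7, 107, 122, 129, 147] → cuts [2, 9, 109, 124, 131, 149]
  NpsII (TTATACC, off=5): starts [49, 57] → cuts [54, 62]
  GruI (CGCG, off=4): no sites
  EstII (TCGT, off=4): starts [15, 29, 74, 143, 163] → cuts [19, 33, 78, 147, 167]

Pooled cuts: [2, 9, 19, 33, 54, 62, 78, 106, 109, 120, 124, 131, 142, 147, 149, 167]

Fragment lengths:
  [0,2): 2 bp
  [2,9): 7 bp
  [9,19): 10 bp
  [19,33): 14 bp
  [33,54): 21 bp
  [54,62): 8 bp
  [62,78): 16 bp
  [78,106): 28 bp
  [106,109): 3 bp
  [109,120): 11 bp
  [120,124): 4 bp
  [124,131): 7 bp
  [131,142): 11 bp
  [142,147): 5 bp
  [147,149): 2 bp
  [149,167): 18 bp
  [167,172): 5 bp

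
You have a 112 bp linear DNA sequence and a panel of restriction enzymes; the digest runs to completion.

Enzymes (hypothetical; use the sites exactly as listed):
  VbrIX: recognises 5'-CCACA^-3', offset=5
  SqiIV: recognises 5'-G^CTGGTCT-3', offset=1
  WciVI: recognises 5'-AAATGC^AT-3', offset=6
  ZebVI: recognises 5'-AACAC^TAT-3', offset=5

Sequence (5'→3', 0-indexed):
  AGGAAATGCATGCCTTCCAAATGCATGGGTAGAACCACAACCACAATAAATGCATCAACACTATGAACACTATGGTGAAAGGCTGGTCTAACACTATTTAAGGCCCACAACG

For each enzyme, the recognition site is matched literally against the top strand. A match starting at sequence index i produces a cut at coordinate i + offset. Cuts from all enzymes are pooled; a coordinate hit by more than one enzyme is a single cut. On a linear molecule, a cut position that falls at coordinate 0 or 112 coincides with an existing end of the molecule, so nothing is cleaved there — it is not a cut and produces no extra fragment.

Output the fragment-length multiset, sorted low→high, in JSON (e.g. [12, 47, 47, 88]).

[3,6,8,8,9,9,12,12,15,15,15]

Site scan:
  VbrIX (CCACA, off=5): starts [34, 40, 104] → cuts [39, 45, 109]
  SqiIV (GCTGGTCT, off=1): starts [81] → cuts [82]
  WciVI (AAATGCAT, off=6): starts [3, 18, 47] → cuts [9, 24, 53]
  ZebVI (AACACTAT, off=5): starts [56, 65, 89] → cuts [61, 70, 94]

Pooled cuts: [9, 24, 39, 45, 53, 61, 70, 82, 94, 109]

Fragment lengths:
  [0,9): 9 bp
  [9,24): 15 bp
  [24,39): 15 bp
  [39,45): 6 bp
  [45,53): 8 bp
  [53,61): 8 bp
  [61,70): 9 bp
  [70,82): 12 bp
  [82,94): 12 bp
  [94,109): 15 bp
  [109,112): 3 bp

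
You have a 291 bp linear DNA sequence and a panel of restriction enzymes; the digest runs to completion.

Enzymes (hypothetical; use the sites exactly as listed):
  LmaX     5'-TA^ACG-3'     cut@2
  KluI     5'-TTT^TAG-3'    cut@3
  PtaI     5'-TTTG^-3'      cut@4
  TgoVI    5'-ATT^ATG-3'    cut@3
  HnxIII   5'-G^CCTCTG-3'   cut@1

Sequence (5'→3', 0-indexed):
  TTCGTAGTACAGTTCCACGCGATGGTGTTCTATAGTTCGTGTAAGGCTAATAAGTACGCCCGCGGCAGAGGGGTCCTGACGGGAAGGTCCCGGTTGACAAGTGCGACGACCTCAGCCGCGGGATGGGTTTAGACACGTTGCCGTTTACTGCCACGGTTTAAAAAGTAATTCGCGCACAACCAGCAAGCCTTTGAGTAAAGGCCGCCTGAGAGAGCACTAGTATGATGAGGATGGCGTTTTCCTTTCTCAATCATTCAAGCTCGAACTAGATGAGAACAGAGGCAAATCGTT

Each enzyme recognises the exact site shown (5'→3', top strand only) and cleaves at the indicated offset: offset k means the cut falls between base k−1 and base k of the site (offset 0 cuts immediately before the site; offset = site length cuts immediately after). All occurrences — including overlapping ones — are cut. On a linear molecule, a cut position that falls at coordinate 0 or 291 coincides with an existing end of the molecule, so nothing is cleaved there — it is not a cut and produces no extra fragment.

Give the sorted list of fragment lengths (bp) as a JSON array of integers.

[98,193]

Site scan:
  LmaX (TAACG, off=2): no sites
  KluI (TTTTAG, off=3): no sites
  PtaI TTTG/4: at [189] ⇒ [193]
  TgoVI (ATTATG, off=3): no sites
  HnxIII (GCCTCTG, off=1): no sites

All cut coordinates (distinct, sorted): [193]

Fragment lengths:
  [0,193): 193 bp
  [193,291): 98 bp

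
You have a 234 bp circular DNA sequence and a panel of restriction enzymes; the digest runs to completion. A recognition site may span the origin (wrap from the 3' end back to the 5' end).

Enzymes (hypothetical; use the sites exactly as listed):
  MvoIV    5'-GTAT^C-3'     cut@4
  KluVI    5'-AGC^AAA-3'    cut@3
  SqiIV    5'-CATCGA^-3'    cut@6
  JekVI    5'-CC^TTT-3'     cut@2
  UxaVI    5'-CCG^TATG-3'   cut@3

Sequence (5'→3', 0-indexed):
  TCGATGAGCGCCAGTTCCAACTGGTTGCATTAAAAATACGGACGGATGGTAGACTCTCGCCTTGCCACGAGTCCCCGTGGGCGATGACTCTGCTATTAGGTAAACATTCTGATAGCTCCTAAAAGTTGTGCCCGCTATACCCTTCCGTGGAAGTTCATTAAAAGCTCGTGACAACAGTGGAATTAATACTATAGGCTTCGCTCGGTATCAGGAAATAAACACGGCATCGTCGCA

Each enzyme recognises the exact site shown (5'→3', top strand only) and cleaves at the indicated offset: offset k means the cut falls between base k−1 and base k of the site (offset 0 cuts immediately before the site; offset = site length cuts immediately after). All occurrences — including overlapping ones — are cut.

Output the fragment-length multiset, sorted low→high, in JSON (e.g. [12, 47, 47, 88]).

[30,204]

Scan for sites:
  MvoIV GTATC/4: at [204] ⇒ [208]
  KluVI (AGCAAA, off=3): no sites
  SqiIV CATCGA/6: at [232] ⇒ [4]
  JekVI (CCTTT, off=2): no sites
  UxaVI (CCGTATG, off=3): no sites

Pooled cuts: [4, 208]

Fragments:
  4→208: 204 bp
  208→4 (wrap): 234-208+4 = 30 bp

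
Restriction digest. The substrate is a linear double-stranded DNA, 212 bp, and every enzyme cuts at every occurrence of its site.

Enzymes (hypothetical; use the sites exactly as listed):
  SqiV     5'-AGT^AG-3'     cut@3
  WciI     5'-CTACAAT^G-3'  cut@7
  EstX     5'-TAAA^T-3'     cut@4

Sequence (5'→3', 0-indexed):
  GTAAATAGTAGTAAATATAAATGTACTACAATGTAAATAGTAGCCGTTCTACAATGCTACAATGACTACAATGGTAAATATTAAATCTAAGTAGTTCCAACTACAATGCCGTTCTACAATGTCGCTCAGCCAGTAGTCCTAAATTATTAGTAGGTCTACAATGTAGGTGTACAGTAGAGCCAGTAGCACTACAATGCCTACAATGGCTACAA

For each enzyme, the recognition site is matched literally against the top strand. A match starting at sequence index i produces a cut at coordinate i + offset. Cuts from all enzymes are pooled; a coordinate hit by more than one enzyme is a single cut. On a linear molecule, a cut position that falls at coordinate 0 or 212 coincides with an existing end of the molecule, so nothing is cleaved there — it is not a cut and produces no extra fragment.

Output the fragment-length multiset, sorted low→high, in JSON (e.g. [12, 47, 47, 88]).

Per-enzyme occurrences:
  SqiV (AGTAG, off=3): starts [6, 38, 89, 131, 148, 172, 181] → cuts [9, 41, 92, 134, 151, 175, 184]
  WciI (CTACAATG, off=7): starts [25, 48, 56, 65, 100, 113, 155, 188, 197] → cuts [32, 55, 63, 72, 107, 120, 162, 195, 204]
  EstX (TAAAT, off=4): starts [1, 11, 17, 33, 74, 81, 139] → cuts [5, 15, 21, 37, 78, 85, 143]

Pooled cuts: [5, 9, 15, 21, 32, 37, 41, 55, 63, 72, 78, 85, 92, 107, 120, 134, 143, 151, 162, 175, 184, 195, 204]

Fragments:
  [0,5): 5 bp
  [5,9): 4 bp
  [9,15): 6 bp
  [15,21): 6 bp
  [21,32): 11 bp
  [32,37): 5 bp
  [37,41): 4 bp
  [41,55): 14 bp
  [55,63): 8 bp
  [63,72): 9 bp
  [72,78): 6 bp
  [78,85): 7 bp
  [85,92): 7 bp
  [92,107): 15 bp
  [107,120): 13 bp
  [120,134): 14 bp
  [134,143): 9 bp
  [143,151): 8 bp
  [151,162): 11 bp
  [162,175): 13 bp
  [175,184): 9 bp
  [184,195): 11 bp
  [195,204): 9 bp
  [204,212): 8 bp

[4,4,5,5,6,6,6,7,7,8,8,8,9,9,9,9,11,11,11,13,13,14,14,15]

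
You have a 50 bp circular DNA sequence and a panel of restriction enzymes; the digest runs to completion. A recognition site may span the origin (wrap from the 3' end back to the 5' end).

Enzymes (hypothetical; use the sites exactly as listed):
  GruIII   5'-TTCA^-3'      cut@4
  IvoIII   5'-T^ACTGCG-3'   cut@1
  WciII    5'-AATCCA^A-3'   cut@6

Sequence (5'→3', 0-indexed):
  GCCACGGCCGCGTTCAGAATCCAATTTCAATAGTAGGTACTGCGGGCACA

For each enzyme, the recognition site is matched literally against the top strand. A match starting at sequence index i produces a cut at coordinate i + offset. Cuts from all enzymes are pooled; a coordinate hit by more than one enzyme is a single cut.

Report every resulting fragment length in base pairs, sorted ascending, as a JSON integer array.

[6,7,9,28]

Scan for sites:
  GruIII (TTCA, off=4): starts [12, 25] → cuts [16, 29]
  IvoIII (TACTGCG, off=1): starts [37] → cuts [38]
  WciII (AATCCAA, off=6): starts [17] → cuts [23]

All cut coordinates (distinct, sorted): [16, 23, 29, 38]

Fragments:
  16→23: 7 bp
  23→29: 6 bp
  29→38: 9 bp
  38→16 (wrap): 50-38+16 = 28 bp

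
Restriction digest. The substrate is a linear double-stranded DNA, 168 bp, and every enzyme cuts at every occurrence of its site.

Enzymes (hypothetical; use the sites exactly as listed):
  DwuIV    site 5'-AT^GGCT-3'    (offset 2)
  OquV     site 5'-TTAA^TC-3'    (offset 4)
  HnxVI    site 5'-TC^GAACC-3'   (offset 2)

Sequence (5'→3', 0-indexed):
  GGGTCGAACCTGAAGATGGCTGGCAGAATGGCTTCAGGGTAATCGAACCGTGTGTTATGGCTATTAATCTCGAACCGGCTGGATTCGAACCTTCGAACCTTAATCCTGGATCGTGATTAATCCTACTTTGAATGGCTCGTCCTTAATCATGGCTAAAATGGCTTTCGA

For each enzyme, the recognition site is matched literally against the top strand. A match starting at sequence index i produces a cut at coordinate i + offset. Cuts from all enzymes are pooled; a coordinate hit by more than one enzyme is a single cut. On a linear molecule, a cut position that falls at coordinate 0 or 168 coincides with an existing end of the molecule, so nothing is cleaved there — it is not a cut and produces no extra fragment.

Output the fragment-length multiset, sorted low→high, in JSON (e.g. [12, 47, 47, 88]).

Scan for sites:
  DwuIV (ATGGCT, off=2): starts [15, 27, 56, 131, 148, 157] → cuts [17, 29, 58, 133, 150, 159]
  OquV (TTAATC, off=4): starts [63, 99, 116, 142] → cuts [67, 103, 120, 146]
  HnxVI (TCGAACC, off=2): starts [3, 42, 69, 84, 92] → cuts [5, 44, 71, 86, 94]

All cut coordinates (distinct, sorted): [5, 17, 29, 44, 58, 67, 71, 86, 94, 103, 120, 133, 146, 150, 159]

Fragments:
  [0,5): 5 bp
  [5,17): 12 bp
  [17,29): 12 bp
  [29,44): 15 bp
  [44,58): 14 bp
  [58,67): 9 bp
  [67,71): 4 bp
  [71,86): 15 bp
  [86,94): 8 bp
  [94,103): 9 bp
  [103,120): 17 bp
  [120,133): 13 bp
  [133,146): 13 bp
  [146,150): 4 bp
  [150,159): 9 bp
  [159,168): 9 bp

[4,4,5,8,9,9,9,9,12,12,13,13,14,15,15,17]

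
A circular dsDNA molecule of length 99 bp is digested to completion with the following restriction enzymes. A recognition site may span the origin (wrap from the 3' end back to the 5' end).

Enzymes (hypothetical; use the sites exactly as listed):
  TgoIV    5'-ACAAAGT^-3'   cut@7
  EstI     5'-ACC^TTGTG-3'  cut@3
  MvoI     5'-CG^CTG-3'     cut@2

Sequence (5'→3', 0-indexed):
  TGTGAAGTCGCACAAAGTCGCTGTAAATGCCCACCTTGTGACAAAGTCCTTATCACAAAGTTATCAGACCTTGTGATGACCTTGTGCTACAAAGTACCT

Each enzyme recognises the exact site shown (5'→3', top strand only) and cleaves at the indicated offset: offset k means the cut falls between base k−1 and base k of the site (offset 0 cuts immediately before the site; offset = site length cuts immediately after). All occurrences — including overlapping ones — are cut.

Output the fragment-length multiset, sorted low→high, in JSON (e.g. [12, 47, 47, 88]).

[2,3,9,11,12,14,14,15,19]

Site scan:
  TgoIV (ACAAAGT, off=7): starts [11, 40, 54, 88] → cuts [18, 47, 61, 95]
  EstI (ACCTTGTG, off=3): starts [32, 67, 78, 95] → cuts [35, 70, 81, 98]
  MvoI (CGCTG, off=2): starts [18] → cuts [20]

All cut coordinates (distinct, sorted): [18, 20, 35, 47, 61, 70, 81, 95, 98]

Fragment lengths:
  18→20: 2 bp
  20→35: 15 bp
  35→47: 12 bp
  47→61: 14 bp
  61→70: 9 bp
  70→81: 11 bp
  81→95: 14 bp
  95→98: 3 bp
  98→18 (wrap): 99-98+18 = 19 bp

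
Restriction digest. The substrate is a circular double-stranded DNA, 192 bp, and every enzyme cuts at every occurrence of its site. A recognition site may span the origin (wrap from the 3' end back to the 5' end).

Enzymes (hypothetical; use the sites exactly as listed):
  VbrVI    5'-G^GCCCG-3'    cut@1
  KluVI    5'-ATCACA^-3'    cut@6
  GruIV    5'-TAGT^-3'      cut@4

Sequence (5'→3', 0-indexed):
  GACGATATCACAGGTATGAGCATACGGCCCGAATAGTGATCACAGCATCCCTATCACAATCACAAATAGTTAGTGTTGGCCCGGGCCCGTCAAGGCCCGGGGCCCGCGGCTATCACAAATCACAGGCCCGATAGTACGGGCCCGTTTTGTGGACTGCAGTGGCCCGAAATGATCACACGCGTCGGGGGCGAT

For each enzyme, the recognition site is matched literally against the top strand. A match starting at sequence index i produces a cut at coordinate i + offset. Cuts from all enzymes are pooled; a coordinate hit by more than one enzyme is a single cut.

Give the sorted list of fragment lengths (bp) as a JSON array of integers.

Per-enzyme occurrences:
  VbrVI (GGCCCG, off=1): starts [25, 77, 83, 93, 100, 124, 138, 160] → cuts [26, 78, 84, 94, 101, 125, 139, 161]
  KluVI (ATCACA, off=6): starts [6, 38, 52, 58, 111, 118, 171] → cuts [12, 44, 58, 64, 117, 124, 177]
  GruIV (TAGT, off=4): starts [33, 66, 70, 131] → cuts [37, 70, 74, 135]

All cut coordinates (distinct, sorted): [12, 26, 37, 44, 58, 64, 70, 74, 78, 84, 94, 101, 117, 124, 125, 135, 139, 161, 177]

Fragment lengths:
  12→26: 14 bp
  26→37: 11 bp
  37→44: 7 bp
  44→58: 14 bp
  58→64: 6 bp
  64→70: 6 bp
  70→74: 4 bp
  74→78: 4 bp
  78→84: 6 bp
  84→94: 10 bp
  94→101: 7 bp
  101→117: 16 bp
  117→124: 7 bp
  124→125: 1 bp
  125→135: 10 bp
  135→139: 4 bp
  139→161: 22 bp
  161→177: 16 bp
  177→12 (wrap): 192-177+12 = 27 bp

[1,4,4,4,6,6,6,7,7,7,10,10,11,14,14,16,16,22,27]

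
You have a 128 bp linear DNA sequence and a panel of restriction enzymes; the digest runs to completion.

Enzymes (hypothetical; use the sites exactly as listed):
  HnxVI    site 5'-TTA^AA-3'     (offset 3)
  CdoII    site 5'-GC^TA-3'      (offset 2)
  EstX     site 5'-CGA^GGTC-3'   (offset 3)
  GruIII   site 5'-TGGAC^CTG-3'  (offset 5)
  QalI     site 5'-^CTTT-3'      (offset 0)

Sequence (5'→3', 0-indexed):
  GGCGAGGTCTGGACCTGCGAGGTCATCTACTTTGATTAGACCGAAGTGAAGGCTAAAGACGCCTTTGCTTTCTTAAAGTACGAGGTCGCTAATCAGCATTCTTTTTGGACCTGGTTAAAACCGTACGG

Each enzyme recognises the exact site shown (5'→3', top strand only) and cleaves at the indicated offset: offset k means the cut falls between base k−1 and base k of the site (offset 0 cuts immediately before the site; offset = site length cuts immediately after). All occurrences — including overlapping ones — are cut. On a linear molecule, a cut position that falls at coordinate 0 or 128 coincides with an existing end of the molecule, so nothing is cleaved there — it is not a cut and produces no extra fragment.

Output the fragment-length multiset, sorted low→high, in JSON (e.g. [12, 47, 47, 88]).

Site scan:
  HnxVI TTAAA/3: at [72, 114] ⇒ [75, 117]
  CdoII GCTA/2: at [51, 87] ⇒ [53, 89]
  EstX CGAGGTC/3: at [2, 17, 80] ⇒ [5, 20, 83]
  GruIII TGGACCTG/5: at [9, 105] ⇒ [14, 110]
  QalI CTTT/0: at [29, 62, 67, 100] ⇒ [29, 62, 67, 100]

All cut coordinates (distinct, sorted): [5, 14, 20, 29, 53, 62, 67, 75, 83, 89, 100, 110, 117]

Fragments:
  [0,5): 5 bp
  [5,14): 9 bp
  [14,20): 6 bp
  [20,29): 9 bp
  [29,53): 24 bp
  [53,62): 9 bp
  [62,67): 5 bp
  [67,75): 8 bp
  [75,83): 8 bp
  [83,89): 6 bp
  [89,100): 11 bp
  [100,110): 10 bp
  [110,117): 7 bp
  [117,128): 11 bp

[5,5,6,6,7,8,8,9,9,9,10,11,11,24]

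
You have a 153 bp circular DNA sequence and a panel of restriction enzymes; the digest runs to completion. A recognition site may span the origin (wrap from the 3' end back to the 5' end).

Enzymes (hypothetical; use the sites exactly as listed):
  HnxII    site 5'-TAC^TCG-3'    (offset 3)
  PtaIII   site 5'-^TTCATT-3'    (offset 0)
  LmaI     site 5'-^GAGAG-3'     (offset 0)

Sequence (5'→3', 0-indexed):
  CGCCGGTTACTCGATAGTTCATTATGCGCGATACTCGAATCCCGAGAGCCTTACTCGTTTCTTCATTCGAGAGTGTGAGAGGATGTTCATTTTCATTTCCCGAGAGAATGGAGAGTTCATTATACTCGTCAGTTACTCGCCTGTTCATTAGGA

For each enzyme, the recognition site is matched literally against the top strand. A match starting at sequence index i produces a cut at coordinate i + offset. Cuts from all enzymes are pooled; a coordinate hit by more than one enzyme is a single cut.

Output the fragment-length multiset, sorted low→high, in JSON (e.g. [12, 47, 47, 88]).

[5,6,7,7,7,7,8,9,9,9,10,10,11,11,17,20]

Per-enzyme occurrences:
  HnxII (TACTCG, off=3): starts [7, 31, 51, 122, 133] → cuts [10, 34, 54, 125, 136]
  PtaIII (TTCATT, off=0): starts [17, 61, 85, 91, 115, 143] → cuts [17, 61, 85, 91, 115, 143]
  LmaI (GAGAG, off=0): starts [43, 68, 76, 101, 110] → cuts [43, 68, 76, 101, 110]

All cut coordinates (distinct, sorted): [10, 17, 34, 43, 54, 61, 68, 76, 85, 91, 101, 110, 115, 125, 136, 143]

Fragments:
  10→17: 7 bp
  17→34: 17 bp
  34→43: 9 bp
  43→54: 11 bp
  54→61: 7 bp
  61→68: 7 bp
  68→76: 8 bp
  76→85: 9 bp
  85→91: 6 bp
  91→101: 10 bp
  101→110: 9 bp
  110→115: 5 bp
  115→125: 10 bp
  125→136: 11 bp
  136→143: 7 bp
  143→10 (wrap): 153-143+10 = 20 bp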